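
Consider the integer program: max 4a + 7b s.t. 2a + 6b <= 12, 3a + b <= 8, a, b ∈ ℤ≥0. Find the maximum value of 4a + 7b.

15

Relaxing integrality, the LP optimum is 17.75 at (a,b) = (2.25, 1.25), which is not an integer point.
(a,b)=(2,1): 2·2+6·1=10≤12, 3·2+1·1=7≤8, objective 15.
(a,b)=(1,1): 2·1+6·1=8≤12, 3·1+1·1=4≤8, objective 11.
(a,b)=(2,0): 2·2+6·0=4≤12, 3·2+1·0=6≤8, objective 8.
The best lattice point is (2,1), giving 15.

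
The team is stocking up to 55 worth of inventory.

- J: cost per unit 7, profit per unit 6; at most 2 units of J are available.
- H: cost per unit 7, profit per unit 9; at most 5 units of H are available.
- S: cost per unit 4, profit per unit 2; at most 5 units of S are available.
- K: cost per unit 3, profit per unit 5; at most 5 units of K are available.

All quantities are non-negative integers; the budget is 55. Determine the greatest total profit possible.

K has the best ratio (5/3); taking only K gives at most 5×5 = 25 (stopped by the supply cap of 5).
Mixing does better — 5×H, 1×S, and 5×K: cost 54 ≤ 55, profit 5·9 + 1·2 + 5·5 = 72.

72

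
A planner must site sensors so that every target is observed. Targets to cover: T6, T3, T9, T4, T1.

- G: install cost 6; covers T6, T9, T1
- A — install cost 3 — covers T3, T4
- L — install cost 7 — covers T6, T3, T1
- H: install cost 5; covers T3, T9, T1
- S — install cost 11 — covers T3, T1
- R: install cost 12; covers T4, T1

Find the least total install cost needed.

Choose G and A: together they cover T6, T3, T9, T4, T1 — every target.
Total install cost: 6 + 3 = 9.
No cover costs less than 9.

9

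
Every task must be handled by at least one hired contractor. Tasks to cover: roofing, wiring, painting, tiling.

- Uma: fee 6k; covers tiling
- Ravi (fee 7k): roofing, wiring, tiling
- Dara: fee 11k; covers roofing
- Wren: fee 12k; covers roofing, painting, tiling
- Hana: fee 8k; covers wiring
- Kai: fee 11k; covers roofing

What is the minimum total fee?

Choose Ravi and Wren: together they cover roofing, wiring, painting, tiling — every task.
Total fee: 7 + 12 = 19.
No cover costs less than 19.

19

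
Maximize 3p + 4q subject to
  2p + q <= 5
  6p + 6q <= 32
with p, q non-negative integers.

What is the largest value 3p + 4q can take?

20

(p,q)=(0,5): 2·0+1·5=5≤5, 6·0+6·5=30≤32, objective 20.
(p,q)=(0,4): 2·0+1·4=4≤5, 6·0+6·4=24≤32, objective 16.
Maximum is 20 at (p,q)=(0,5).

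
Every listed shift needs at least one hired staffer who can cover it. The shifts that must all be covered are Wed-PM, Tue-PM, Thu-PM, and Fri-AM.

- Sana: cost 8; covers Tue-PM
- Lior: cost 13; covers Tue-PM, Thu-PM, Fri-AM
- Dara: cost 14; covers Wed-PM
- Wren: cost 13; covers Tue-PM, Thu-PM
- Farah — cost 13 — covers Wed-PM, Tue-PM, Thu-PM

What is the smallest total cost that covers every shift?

26

Choose Lior and Farah: together they cover Wed-PM, Tue-PM, Thu-PM, Fri-AM — every shift.
Total cost: 13 + 13 = 26.
No cover costs less than 26.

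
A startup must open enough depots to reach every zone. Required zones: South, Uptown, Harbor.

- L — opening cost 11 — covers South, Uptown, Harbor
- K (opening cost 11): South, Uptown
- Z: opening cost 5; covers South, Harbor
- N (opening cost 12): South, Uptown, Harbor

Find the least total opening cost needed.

The greedy cost-per-new-zone heuristic would pick Z and L for 16, but a cheaper cover exists.
L alone covers South, Uptown, Harbor — every zone.
Total opening cost: 11.
No cover costs less than 11.

11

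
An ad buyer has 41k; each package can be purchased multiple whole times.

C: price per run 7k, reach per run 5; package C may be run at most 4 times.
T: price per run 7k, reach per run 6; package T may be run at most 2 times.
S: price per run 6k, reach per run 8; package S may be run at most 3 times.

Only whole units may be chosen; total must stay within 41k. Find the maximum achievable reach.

Take 1×C, 2×T, and 3×S: price 39 ≤ 41, reach 1·5 + 2·6 + 3·8 = 41.
S has the best ratio (8/6) and is taken to its limit of 3; remaining capacity is filled optimally with the others.

41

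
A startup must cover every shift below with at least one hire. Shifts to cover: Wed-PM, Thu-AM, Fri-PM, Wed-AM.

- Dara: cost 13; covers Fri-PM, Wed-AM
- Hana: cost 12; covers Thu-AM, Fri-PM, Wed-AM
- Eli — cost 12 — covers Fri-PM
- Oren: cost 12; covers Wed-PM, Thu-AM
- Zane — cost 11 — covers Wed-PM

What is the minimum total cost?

23

Choose Hana and Zane: together they cover Wed-PM, Thu-AM, Fri-PM, Wed-AM — every shift.
Total cost: 12 + 11 = 23.
No cover costs less than 23.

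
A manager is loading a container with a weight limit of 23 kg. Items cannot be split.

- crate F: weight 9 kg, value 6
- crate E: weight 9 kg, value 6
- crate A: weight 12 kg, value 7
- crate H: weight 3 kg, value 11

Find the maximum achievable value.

Allowing fractional choices, the relaxed optimum would be about 24.2, but items are indivisible.
crate A + crate H: weight 12 + 3 = 15 ≤ 23, value 7 + 11 = 18.
crate F + crate E + crate H: weight 9 + 9 + 3 = 21 ≤ 23, value 6 + 6 + 11 = 23.
Best is crate F, crate E, and crate H with total value 23.

23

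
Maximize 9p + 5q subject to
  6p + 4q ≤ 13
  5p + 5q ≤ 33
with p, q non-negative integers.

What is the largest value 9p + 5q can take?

18

(p,q)=(2,0): 6·2+4·0=12≤13, 5·2+5·0=10≤33, objective 18.
(p,q)=(1,1): 6·1+4·1=10≤13, 5·1+5·1=10≤33, objective 14.
(p,q)=(1,0): 6·1+4·0=6≤13, 5·1+5·0=5≤33, objective 9.
The best lattice point is (2,0), giving 18.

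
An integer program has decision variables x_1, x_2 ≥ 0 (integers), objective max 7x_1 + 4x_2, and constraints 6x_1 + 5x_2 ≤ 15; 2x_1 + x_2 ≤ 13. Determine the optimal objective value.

(x_1,x_2)=(2,0) is feasible, giving 14.
(x_1,x_2)=(1,1) is feasible, giving 11.
(x_1,x_2)=(1,0) is feasible, giving 7.
Maximum is 14 at (x_1,x_2)=(2,0).

14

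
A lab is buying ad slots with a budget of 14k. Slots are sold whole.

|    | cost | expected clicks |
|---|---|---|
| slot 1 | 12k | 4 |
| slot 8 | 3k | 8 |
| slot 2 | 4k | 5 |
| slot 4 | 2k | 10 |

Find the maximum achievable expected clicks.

Allowing fractional choices, the relaxed optimum would be about 24.7, but ad slots are indivisible.
slot 8 + slot 4: cost 3 + 2 = 5 ≤ 14, expected clicks 8 + 10 = 18.
slot 8 + slot 2 + slot 4: cost 3 + 4 + 2 = 9 ≤ 14, expected clicks 8 + 5 + 10 = 23.
Best is slot 8, slot 2, and slot 4 with total expected clicks 23.

23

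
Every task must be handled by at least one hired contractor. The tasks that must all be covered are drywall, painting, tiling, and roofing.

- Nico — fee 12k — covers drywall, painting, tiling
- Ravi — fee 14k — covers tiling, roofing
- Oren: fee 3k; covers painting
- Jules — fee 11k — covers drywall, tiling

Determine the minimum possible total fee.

The greedy cost-per-new-task heuristic would pick Oren, Jules, and Ravi for 28, but a cheaper cover exists.
Choose Nico and Ravi: together they cover drywall, painting, tiling, roofing — every task.
Total fee: 12 + 14 = 26.
No cover costs less than 26.

26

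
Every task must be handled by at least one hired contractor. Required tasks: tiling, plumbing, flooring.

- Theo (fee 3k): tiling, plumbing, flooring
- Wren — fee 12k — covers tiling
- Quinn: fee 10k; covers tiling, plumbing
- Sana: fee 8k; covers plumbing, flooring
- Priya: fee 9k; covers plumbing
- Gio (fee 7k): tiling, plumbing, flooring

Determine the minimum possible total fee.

3

Theo alone covers tiling, plumbing, flooring — every task.
Total fee: 3.
No cover costs less than 3.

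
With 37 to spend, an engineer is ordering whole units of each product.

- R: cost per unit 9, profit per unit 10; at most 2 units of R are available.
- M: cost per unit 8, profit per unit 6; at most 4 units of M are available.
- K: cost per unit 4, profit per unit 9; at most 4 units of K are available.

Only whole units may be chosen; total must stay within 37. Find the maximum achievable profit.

56

K has the best ratio (9/4); taking only K gives at most 4×9 = 36 (stopped by the supply cap of 4).
Mixing does better — 2×R and 4×K: cost 34 ≤ 37, profit 2·10 + 4·9 = 56.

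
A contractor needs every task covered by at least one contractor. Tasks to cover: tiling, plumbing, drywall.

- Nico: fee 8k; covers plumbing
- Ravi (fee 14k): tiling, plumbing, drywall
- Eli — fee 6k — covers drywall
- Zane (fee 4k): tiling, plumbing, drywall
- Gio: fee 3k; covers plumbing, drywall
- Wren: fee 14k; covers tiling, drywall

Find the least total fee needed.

This is a weighted set-cover instance.
Zane alone covers tiling, plumbing, drywall — every task.
Total fee: 4.

4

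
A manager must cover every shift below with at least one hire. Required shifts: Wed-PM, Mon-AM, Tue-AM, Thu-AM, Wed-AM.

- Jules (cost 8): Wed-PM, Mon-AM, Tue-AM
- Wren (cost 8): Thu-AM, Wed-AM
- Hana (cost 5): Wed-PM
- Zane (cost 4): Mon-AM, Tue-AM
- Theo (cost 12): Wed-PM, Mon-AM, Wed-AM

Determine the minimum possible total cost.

16

The greedy cost-per-new-shift heuristic would pick Zane, Wren, and Hana for 17, but a cheaper cover exists.
Choose Jules and Wren: together they cover Wed-PM, Mon-AM, Tue-AM, Thu-AM, Wed-AM — every shift.
Total cost: 8 + 8 = 16.
No cover costs less than 16.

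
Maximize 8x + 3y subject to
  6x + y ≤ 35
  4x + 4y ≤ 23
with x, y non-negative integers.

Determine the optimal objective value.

40

Relaxing integrality, the LP optimum is 46.00 at (x,y) = (5.75, 0), which is not an integer point.
(x,y)=(5,0): 6·5+1·0=30≤35, 4·5+4·0=20≤23, objective 40.
(x,y)=(4,1): 6·4+1·1=25≤35, 4·4+4·1=20≤23, objective 35.
(x,y)=(4,0): 6·4+1·0=24≤35, 4·4+4·0=16≤23, objective 32.
No feasible integer point exceeds 40.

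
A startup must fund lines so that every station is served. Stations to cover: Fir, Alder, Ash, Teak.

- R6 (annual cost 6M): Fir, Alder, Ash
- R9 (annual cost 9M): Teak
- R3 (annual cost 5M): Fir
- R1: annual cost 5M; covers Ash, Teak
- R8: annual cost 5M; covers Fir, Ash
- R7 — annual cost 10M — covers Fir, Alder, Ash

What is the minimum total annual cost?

Choose R6 and R1: together they cover Fir, Alder, Ash, Teak — every station.
Total annual cost: 6 + 5 = 11.
No cover costs less than 11.

11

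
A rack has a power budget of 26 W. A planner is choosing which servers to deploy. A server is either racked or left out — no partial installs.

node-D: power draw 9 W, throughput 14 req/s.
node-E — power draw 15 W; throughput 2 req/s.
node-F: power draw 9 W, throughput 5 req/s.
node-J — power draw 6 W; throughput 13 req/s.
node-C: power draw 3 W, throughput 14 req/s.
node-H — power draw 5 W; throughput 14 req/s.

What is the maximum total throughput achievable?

55

Allowing fractional choices, the relaxed optimum would be about 56.7, but servers are indivisible.
node-D + node-J + node-C + node-H: power draw 9 + 6 + 3 + 5 = 23 ≤ 26, throughput 14 + 13 + 14 + 14 = 55.
node-D + node-F + node-C + node-H: power draw 9 + 9 + 3 + 5 = 26 ≤ 26, throughput 14 + 5 + 14 + 14 = 47.
Best is node-D, node-J, node-C, and node-H with total throughput 55.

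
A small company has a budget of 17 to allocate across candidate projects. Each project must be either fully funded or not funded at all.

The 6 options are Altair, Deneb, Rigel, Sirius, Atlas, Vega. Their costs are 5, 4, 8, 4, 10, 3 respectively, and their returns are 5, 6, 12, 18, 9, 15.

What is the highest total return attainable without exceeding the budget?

This is a 0-1 knapsack instance.
Take Rigel, Sirius, and Vega: cost 8 + 4 + 3 = 15 ≤ 17, return 12 + 18 + 15 = 45.
No other feasible combination does better.

45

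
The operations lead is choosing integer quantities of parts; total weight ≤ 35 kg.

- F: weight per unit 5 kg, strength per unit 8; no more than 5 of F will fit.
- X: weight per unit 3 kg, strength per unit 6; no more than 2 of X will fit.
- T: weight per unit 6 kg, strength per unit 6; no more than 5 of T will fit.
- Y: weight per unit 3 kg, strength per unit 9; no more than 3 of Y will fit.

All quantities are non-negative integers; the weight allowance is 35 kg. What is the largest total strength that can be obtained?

Y has the best ratio (9/3); taking only Y gives at most 3×9 = 27 (stopped by the supply cap of 3).
Mixing does better — 4×F, 2×X, and 3×Y: weight 35 ≤ 35, strength 4·8 + 2·6 + 3·9 = 71.

71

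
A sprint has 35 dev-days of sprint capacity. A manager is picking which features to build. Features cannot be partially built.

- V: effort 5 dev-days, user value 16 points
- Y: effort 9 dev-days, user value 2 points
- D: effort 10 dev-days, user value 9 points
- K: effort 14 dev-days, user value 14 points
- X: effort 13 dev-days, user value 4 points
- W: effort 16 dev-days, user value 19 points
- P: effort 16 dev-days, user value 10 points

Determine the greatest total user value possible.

49

Treat it as a binary knapsack problem.
V + K + P: effort 5 + 14 + 16 = 35 ≤ 35, user value 16 + 14 + 10 = 40.
V + D + W: effort 5 + 10 + 16 = 31 ≤ 35, user value 16 + 9 + 19 = 44.
V + K + W: effort 5 + 14 + 16 = 35 ≤ 35, user value 16 + 14 + 19 = 49.
Best is V, K, and W with total user value 49.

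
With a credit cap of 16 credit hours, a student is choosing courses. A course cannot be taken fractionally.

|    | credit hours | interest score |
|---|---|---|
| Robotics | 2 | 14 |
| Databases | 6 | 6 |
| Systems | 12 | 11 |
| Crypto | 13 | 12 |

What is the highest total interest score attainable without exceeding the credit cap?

Allowing fractional choices, the relaxed optimum would be about 27.4, but courses are indivisible.
Robotics + Systems: credit hours 2 + 12 = 14 ≤ 16, interest score 14 + 11 = 25.
Robotics + Crypto: credit hours 2 + 13 = 15 ≤ 16, interest score 14 + 12 = 26.
Best is Robotics and Crypto with total interest score 26.

26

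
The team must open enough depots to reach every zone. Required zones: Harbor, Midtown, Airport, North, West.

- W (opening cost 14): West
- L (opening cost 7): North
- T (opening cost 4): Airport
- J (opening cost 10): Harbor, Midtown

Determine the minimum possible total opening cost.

35

This is a weighted set-cover instance.
Choose W, L, T, and J: together they cover Harbor, Midtown, Airport, North, West — every zone.
Total opening cost: 14 + 7 + 4 + 10 = 35.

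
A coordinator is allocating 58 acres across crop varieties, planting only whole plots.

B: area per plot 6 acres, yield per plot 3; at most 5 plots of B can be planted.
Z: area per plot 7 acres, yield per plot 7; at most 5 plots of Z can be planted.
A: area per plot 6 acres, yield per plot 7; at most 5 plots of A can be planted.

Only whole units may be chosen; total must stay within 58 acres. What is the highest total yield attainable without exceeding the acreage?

63

A has the best ratio (7/6); taking only A gives at most 5×7 = 35 (stopped by the supply cap of 5).
Mixing does better — 4×Z and 5×A: area 58 ≤ 58, yield 4·7 + 5·7 = 63.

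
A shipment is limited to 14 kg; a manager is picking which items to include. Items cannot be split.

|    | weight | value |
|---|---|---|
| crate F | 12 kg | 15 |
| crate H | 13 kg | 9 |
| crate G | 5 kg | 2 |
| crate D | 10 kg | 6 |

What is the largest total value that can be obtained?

Allowing fractional choices, the relaxed optimum would be about 16.4, but items are indivisible.
crate D: weight 10 ≤ 14, value 6.
crate H: weight 13 ≤ 14, value 9.
crate F: weight 12 ≤ 14, value 15.
Best is crate F with total value 15.

15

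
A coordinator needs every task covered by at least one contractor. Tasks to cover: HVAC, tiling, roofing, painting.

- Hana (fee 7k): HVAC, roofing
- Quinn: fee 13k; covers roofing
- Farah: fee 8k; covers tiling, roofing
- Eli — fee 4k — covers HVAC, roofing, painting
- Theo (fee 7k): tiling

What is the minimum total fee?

Choose Eli and Theo: together they cover HVAC, tiling, roofing, painting — every task.
Total fee: 4 + 7 = 11.

11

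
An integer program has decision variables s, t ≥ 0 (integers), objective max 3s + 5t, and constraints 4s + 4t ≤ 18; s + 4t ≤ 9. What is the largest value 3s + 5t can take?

The continuous relaxation peaks at (3, 1.5) with value 16.50; rounding to a feasible lattice point costs some objective.
(s,t)=(3,1): 4·3+4·1=16≤18, 1·3+4·1=7≤9, objective 14.
(s,t)=(4,0): 4·4+4·0=16≤18, 1·4+4·0=4≤9, objective 12.
(s,t)=(2,1): 4·2+4·1=12≤18, 1·2+4·1=6≤9, objective 11.
(s,t)=(3,0): 4·3+4·0=12≤18, 1·3+4·0=3≤9, objective 9.
No feasible integer point exceeds 14.

14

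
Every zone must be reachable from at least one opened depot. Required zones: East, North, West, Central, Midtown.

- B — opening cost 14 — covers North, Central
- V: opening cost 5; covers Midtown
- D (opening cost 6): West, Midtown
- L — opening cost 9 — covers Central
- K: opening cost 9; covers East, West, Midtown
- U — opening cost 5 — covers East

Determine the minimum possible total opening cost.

This is a weighted set-cover instance.
The greedy cost-per-new-zone heuristic would pick D, U, and B for 25, but a cheaper cover exists.
Choose B and K: together they cover East, North, West, Central, Midtown — every zone.
Total opening cost: 14 + 9 = 23.
No cover costs less than 23.

23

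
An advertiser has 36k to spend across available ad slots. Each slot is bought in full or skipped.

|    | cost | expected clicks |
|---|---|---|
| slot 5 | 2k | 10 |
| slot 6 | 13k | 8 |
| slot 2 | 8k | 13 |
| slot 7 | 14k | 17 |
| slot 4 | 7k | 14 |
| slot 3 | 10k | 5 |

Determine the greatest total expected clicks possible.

54

This is a 0-1 knapsack instance.
Allowing fractional choices, the relaxed optimum would be about 57.1, but ad slots are indivisible.
slot 5 + slot 6 + slot 7 + slot 4: cost 2 + 13 + 14 + 7 = 36 ≤ 36, expected clicks 10 + 8 + 17 + 14 = 49.
slot 5 + slot 2 + slot 7 + slot 4: cost 2 + 8 + 14 + 7 = 31 ≤ 36, expected clicks 10 + 13 + 17 + 14 = 54.
Best is slot 5, slot 2, slot 7, and slot 4 with total expected clicks 54.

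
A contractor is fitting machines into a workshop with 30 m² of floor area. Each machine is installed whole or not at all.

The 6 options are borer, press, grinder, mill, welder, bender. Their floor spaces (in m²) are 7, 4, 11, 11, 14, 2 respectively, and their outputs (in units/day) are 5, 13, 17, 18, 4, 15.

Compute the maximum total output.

Treat it as a binary knapsack problem.
Take press, grinder, mill, and bender: floor space 4 + 11 + 11 + 2 = 28 ≤ 30, output 13 + 17 + 18 + 15 = 63.
No other feasible combination does better.

63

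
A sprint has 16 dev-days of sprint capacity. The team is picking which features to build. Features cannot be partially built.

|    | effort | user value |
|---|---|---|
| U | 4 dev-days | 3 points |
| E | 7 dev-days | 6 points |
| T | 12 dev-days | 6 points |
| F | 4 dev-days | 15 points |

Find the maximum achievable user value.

24

This is an integer program with binary decision variables.
Take U, E, and F: effort 4 + 7 + 4 = 15 ≤ 16, user value 3 + 6 + 15 = 24.
No other feasible combination does better.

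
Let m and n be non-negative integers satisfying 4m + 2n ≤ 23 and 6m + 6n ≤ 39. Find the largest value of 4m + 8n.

48

Relaxing integrality, the LP optimum is 52.00 at (m,n) = (0, 6.5), which is not an integer point.
(m,n)=(0,6): 4·0+2·6=12≤23, 6·0+6·6=36≤39, objective 48.
(m,n)=(1,5): 4·1+2·5=14≤23, 6·1+6·5=36≤39, objective 44.
(m,n)=(0,5): 4·0+2·5=10≤23, 6·0+6·5=30≤39, objective 40.
Maximum is 48 at (m,n)=(0,6).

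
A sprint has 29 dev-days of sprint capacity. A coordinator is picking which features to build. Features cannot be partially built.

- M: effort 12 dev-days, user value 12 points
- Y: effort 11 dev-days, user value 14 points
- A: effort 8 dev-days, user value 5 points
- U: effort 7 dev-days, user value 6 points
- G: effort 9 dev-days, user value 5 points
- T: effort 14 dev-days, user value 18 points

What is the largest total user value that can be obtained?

Allowing fractional choices, the relaxed optimum would be about 36.0, but features are indivisible.
Y + T: effort 11 + 14 = 25 ≤ 29, user value 14 + 18 = 32.
M + T: effort 12 + 14 = 26 ≤ 29, user value 12 + 18 = 30.
Best is Y and T with total user value 32.

32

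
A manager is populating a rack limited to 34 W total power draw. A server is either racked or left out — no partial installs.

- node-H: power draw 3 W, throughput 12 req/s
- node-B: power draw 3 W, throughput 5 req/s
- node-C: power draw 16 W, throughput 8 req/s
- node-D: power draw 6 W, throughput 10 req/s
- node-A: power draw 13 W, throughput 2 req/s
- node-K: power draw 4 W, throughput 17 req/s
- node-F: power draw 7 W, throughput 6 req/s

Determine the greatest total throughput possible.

52

Allowing fractional choices, the relaxed optimum would be about 55.5, but servers are indivisible.
node-H + node-B + node-D + node-K + node-F: power draw 3 + 3 + 6 + 4 + 7 = 23 ≤ 34, throughput 12 + 5 + 10 + 17 + 6 = 50.
node-H + node-B + node-C + node-D + node-K: power draw 3 + 3 + 16 + 6 + 4 = 32 ≤ 34, throughput 12 + 5 + 8 + 10 + 17 = 52.
Best is node-H, node-B, node-C, node-D, and node-K with total throughput 52.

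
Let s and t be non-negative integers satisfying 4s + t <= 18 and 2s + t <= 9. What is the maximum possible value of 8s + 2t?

34

(s,t)=(4,1): 4·4+1·1=17≤18, 2·4+1·1=9≤9, objective 34.
(s,t)=(4,0): 4·4+1·0=16≤18, 2·4+1·0=8≤9, objective 32.
(s,t)=(3,2): 4·3+1·2=14≤18, 2·3+1·2=8≤9, objective 28.
The best lattice point is (4,1), giving 34.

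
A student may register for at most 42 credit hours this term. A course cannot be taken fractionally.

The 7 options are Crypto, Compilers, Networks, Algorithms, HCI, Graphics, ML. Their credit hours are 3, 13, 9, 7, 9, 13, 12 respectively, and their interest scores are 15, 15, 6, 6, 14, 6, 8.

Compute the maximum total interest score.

Allowing fractional choices, the relaxed optimum would be about 56.7, but courses are indivisible.
Crypto + Compilers + Networks + Algorithms + HCI: credit hours 3 + 13 + 9 + 7 + 9 = 41 ≤ 42, interest score 15 + 15 + 6 + 6 + 14 = 56.
Crypto + Compilers + HCI + ML: credit hours 3 + 13 + 9 + 12 = 37 ≤ 42, interest score 15 + 15 + 14 + 8 = 52.
Best is Crypto, Compilers, Networks, Algorithms, and HCI with total interest score 56.

56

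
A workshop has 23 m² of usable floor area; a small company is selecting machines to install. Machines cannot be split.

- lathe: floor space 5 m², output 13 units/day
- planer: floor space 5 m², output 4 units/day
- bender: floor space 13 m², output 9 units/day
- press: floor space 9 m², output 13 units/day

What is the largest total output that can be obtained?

lathe + press: floor space 5 + 9 = 14 ≤ 23, output 13 + 13 = 26.
lathe + planer + bender: floor space 5 + 5 + 13 = 23 ≤ 23, output 13 + 4 + 9 = 26.
lathe + planer + press: floor space 5 + 5 + 9 = 19 ≤ 23, output 13 + 4 + 13 = 30.
Best is lathe, planer, and press with total output 30.

30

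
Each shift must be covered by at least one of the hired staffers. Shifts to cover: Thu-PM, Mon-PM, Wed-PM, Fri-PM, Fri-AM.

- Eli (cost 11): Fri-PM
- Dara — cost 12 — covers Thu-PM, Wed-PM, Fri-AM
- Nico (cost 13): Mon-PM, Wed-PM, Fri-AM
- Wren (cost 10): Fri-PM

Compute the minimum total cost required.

35

Choose Dara, Nico, and Wren: together they cover Thu-PM, Mon-PM, Wed-PM, Fri-PM, Fri-AM — every shift.
Total cost: 12 + 13 + 10 = 35.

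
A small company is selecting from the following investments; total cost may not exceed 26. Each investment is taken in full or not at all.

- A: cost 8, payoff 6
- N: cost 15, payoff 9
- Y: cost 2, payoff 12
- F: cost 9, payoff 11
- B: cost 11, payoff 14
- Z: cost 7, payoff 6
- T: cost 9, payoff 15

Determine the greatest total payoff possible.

This is a 0-1 knapsack instance.
Take Y, B, and T: cost 2 + 11 + 9 = 22 ≤ 26, payoff 12 + 14 + 15 = 41.
No other feasible combination does better.

41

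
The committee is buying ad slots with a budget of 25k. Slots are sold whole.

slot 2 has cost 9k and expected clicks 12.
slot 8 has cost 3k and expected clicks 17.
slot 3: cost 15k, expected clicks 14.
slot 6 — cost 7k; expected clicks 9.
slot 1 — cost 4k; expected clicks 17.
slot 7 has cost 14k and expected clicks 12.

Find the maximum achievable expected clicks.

55

Allowing fractional choices, the relaxed optimum would be about 56.9, but ad slots are indivisible.
slot 2 + slot 8 + slot 1: cost 9 + 3 + 4 = 16 ≤ 25, expected clicks 12 + 17 + 17 = 46.
slot 2 + slot 8 + slot 6 + slot 1: cost 9 + 3 + 7 + 4 = 23 ≤ 25, expected clicks 12 + 17 + 9 + 17 = 55.
slot 8 + slot 3 + slot 1: cost 3 + 15 + 4 = 22 ≤ 25, expected clicks 17 + 14 + 17 = 48.
Best is slot 2, slot 8, slot 6, and slot 1 with total expected clicks 55.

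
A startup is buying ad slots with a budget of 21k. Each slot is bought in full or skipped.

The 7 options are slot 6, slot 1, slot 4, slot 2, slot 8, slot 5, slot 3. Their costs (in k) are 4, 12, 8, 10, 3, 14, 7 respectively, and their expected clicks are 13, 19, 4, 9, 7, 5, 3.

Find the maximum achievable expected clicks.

Take slot 6, slot 1, and slot 8: cost 4 + 12 + 3 = 19 ≤ 21, expected clicks 13 + 19 + 7 = 39.
No other feasible combination does better.

39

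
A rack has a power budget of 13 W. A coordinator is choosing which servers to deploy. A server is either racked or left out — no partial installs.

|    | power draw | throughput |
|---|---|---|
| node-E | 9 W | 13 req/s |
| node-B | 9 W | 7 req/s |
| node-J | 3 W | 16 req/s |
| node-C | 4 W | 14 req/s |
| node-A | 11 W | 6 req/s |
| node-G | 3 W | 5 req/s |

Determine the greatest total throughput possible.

Take node-J, node-C, and node-G: power draw 3 + 4 + 3 = 10 ≤ 13, throughput 16 + 14 + 5 = 35.
No other feasible combination does better.

35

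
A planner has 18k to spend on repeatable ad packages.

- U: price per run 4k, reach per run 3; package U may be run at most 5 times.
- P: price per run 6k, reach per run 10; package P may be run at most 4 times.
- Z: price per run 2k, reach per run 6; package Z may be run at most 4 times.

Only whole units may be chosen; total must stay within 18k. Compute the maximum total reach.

38

Z has the best ratio (6/2); taking only Z gives at most 4×6 = 24 (stopped by the supply cap of 4).
Mixing does better — 2×P and 3×Z: price 18 ≤ 18, reach 2·10 + 3·6 = 38.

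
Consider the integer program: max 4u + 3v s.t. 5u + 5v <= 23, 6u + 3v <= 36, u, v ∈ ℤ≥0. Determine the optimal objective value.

16

The continuous relaxation peaks at (4.6, 0) with value 18.40; rounding to a feasible lattice point costs some objective.
(u,v)=(4,0): 5·4+5·0=20≤23, 6·4+3·0=24≤36, objective 16.
(u,v)=(3,1): 5·3+5·1=20≤23, 6·3+3·1=21≤36, objective 15.
(u,v)=(3,0): 5·3+5·0=15≤23, 6·3+3·0=18≤36, objective 12.
The best lattice point is (4,0), giving 16.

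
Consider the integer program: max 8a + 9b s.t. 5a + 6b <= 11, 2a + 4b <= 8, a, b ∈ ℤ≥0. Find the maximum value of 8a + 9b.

17

(a,b)=(1,1): 5·1+6·1=11≤11, 2·1+4·1=6≤8, objective 17.
(a,b)=(2,0): 5·2+6·0=10≤11, 2·2+4·0=4≤8, objective 16.
Maximum is 17 at (a,b)=(1,1).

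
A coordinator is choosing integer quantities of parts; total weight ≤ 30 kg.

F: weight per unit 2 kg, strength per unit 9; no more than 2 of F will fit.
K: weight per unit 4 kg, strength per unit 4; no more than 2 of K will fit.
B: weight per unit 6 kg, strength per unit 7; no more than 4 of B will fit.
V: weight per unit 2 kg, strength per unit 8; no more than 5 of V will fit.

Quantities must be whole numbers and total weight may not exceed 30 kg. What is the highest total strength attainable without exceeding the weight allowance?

76

F has the best ratio (9/2); taking only F gives at most 2×9 = 18 (stopped by the supply cap of 2).
Mixing does better — 2×F, 1×K, 2×B, and 5×V: weight 30 ≤ 30, strength 2·9 + 1·4 + 2·7 + 5·8 = 76.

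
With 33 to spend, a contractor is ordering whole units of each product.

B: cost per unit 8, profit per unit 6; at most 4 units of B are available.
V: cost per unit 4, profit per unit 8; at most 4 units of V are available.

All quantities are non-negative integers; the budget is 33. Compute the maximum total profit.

Take 2×B and 4×V: cost 32 ≤ 33, profit 2·6 + 4·8 = 44.
V has the best ratio (8/4) and is taken to its limit of 4; remaining capacity is filled optimally with the others.

44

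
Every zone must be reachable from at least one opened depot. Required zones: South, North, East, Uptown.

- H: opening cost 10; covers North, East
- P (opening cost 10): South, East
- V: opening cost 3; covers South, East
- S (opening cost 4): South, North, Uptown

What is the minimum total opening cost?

Choose V and S: together they cover South, North, East, Uptown — every zone.
Total opening cost: 3 + 4 = 7.

7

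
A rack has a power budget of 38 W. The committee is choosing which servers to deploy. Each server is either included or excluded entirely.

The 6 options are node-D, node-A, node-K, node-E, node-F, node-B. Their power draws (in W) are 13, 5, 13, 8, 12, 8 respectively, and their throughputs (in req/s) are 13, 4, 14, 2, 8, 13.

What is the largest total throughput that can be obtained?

40

Allowing fractional choices, the relaxed optimum would be about 43.2, but servers are indivisible.
node-D + node-K + node-B: power draw 13 + 13 + 8 = 34 ≤ 38, throughput 13 + 14 + 13 = 40.
node-A + node-K + node-F + node-B: power draw 5 + 13 + 12 + 8 = 38 ≤ 38, throughput 4 + 14 + 8 + 13 = 39.
Best is node-D, node-K, and node-B with total throughput 40.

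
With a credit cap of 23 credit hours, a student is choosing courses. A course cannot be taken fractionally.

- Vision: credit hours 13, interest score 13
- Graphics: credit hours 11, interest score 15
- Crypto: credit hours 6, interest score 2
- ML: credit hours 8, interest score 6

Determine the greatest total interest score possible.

This is an integer program with binary decision variables.
Take Graphics and ML: credit hours 11 + 8 = 19 ≤ 23, interest score 15 + 6 = 21.
No other feasible combination does better.

21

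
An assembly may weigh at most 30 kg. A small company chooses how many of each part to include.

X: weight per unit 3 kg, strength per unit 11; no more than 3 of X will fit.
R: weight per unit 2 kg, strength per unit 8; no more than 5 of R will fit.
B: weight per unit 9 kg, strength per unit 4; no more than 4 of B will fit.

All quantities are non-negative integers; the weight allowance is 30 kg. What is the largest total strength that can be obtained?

Take 3×X, 5×R, and 1×B: weight 28 ≤ 30, strength 3·11 + 5·8 + 1·4 = 77.
R has the best ratio (8/2) and is taken to its limit of 5; remaining capacity is filled optimally with the others.

77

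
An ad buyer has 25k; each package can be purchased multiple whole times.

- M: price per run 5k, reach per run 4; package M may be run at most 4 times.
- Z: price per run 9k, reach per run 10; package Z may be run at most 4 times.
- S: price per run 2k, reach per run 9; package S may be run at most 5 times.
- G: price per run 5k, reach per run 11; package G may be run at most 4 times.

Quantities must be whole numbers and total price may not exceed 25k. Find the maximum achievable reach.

S has the best ratio (9/2); taking only S gives at most 5×9 = 45 (stopped by the supply cap of 5).
Mixing does better — 5×S and 3×G: price 25 ≤ 25, reach 5·9 + 3·11 = 78.

78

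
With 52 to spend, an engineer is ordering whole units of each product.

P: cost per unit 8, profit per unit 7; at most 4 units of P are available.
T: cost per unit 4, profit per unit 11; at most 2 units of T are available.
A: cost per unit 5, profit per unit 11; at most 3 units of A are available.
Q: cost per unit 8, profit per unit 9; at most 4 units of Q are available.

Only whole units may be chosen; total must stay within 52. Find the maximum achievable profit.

82

1×T, 3×A, and 4×Q: cost 51 ≤ 52, profit 1·11 + 3·11 + 4·9 = 80.
2×T, 3×A, and 3×Q: cost 47 ≤ 52, profit 2·11 + 3·11 + 3·9 = 82.
Best is 82.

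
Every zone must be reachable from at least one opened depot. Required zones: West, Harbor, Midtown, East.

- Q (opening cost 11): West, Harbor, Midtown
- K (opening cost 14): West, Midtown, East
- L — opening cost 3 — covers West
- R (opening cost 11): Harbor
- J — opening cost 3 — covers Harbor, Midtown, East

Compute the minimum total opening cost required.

6

Choose L and J: together they cover West, Harbor, Midtown, East — every zone.
Total opening cost: 3 + 3 = 6.
No cover costs less than 6.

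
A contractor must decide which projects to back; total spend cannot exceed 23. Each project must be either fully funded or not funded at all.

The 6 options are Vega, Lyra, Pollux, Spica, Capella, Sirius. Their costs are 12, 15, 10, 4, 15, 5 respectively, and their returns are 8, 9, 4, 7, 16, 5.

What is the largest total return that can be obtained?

Take Spica and Capella: cost 4 + 15 = 19 ≤ 23, return 7 + 16 = 23.
No other feasible combination does better.

23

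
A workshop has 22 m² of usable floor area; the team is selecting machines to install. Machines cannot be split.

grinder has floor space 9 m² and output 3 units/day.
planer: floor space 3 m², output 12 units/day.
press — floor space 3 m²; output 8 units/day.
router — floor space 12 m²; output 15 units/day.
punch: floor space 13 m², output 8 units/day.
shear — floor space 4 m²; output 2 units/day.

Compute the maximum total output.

This is an integer program with binary decision variables.
Take planer, press, router, and shear: floor space 3 + 3 + 12 + 4 = 22 ≤ 22, output 12 + 8 + 15 + 2 = 37.
No other feasible combination does better.

37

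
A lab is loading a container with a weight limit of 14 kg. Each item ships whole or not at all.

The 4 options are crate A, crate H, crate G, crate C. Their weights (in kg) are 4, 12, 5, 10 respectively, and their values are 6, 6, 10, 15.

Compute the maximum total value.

This is a 0-1 knapsack instance.
Allowing fractional choices, the relaxed optimum would be about 23.5, but items are indivisible.
crate A + crate C: weight 4 + 10 = 14 ≤ 14, value 6 + 15 = 21.
crate C: weight 10 ≤ 14, value 15.
crate A + crate G: weight 4 + 5 = 9 ≤ 14, value 6 + 10 = 16.
Best is crate A and crate C with total value 21.

21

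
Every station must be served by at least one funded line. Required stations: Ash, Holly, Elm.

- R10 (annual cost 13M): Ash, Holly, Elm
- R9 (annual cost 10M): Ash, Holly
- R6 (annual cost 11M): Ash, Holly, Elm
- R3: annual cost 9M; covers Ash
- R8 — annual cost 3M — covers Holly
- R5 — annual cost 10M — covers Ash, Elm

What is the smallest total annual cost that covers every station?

This is a weighted set-cover instance.
R6 alone covers Ash, Holly, Elm — every station.
Total annual cost: 11.

11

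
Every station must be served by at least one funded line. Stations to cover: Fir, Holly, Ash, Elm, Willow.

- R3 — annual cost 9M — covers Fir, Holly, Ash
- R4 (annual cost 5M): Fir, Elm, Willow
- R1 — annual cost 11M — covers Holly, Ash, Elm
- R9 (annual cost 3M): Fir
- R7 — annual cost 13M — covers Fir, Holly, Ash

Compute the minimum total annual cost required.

14

Choose R3 and R4: together they cover Fir, Holly, Ash, Elm, Willow — every station.
Total annual cost: 9 + 5 = 14.
No cover costs less than 14.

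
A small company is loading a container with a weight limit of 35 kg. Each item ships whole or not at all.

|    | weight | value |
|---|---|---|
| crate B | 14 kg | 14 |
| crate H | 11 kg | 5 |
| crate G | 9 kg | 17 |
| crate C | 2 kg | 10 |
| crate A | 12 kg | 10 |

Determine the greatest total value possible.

42

Allowing fractional choices, the relaxed optimum would be about 49.3, but items are indivisible.
crate B + crate G + crate C: weight 14 + 9 + 2 = 25 ≤ 35, value 14 + 17 + 10 = 41.
crate H + crate G + crate C + crate A: weight 11 + 9 + 2 + 12 = 34 ≤ 35, value 5 + 17 + 10 + 10 = 42.
Best is crate H, crate G, crate C, and crate A with total value 42.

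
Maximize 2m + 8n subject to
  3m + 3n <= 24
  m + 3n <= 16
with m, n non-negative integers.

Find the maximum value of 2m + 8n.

Relaxing integrality, the LP optimum is 42.67 at (m,n) = (0, 5.33), which is not an integer point.
(m,n)=(1,5): 3·1+3·5=18≤24, 1·1+3·5=16≤16, objective 42.
(m,n)=(0,5): 3·0+3·5=15≤24, 1·0+3·5=15≤16, objective 40.
(m,n)=(2,4): 3·2+3·4=18≤24, 1·2+3·4=14≤16, objective 36.
The best lattice point is (1,5), giving 42.

42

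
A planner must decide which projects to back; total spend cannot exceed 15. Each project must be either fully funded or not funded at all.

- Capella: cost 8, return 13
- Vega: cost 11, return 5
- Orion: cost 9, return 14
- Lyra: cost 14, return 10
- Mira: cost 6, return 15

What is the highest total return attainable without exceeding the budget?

Allowing fractional choices, the relaxed optimum would be about 29.6, but projects are indivisible.
Capella + Mira: cost 8 + 6 = 14 ≤ 15, return 13 + 15 = 28.
Orion + Mira: cost 9 + 6 = 15 ≤ 15, return 14 + 15 = 29.
Mira: cost 6 ≤ 15, return 15.
Best is Orion and Mira with total return 29.

29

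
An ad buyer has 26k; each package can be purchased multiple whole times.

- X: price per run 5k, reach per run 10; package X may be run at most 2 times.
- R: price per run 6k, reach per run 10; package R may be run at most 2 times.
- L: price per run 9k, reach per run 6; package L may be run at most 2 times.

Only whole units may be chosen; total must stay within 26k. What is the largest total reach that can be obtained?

X has the best ratio (10/5); taking only X gives at most 2×10 = 20 (stopped by the supply cap of 2).
Mixing does better — 2×X and 2×R: price 22 ≤ 26, reach 2·10 + 2·10 = 40.

40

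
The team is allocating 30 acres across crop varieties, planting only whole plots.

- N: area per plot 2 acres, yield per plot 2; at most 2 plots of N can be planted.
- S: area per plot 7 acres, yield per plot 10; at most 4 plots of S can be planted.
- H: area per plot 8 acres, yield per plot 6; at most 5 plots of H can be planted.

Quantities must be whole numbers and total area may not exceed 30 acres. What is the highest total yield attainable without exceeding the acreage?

This is a bounded integer knapsack.
S has the best ratio (10/7); taking only S gives at most 4×10 = 40 (stopped by the area limit).
Mixing does better — 1×N and 4×S: area 30 ≤ 30, yield 1·2 + 4·10 = 42.

42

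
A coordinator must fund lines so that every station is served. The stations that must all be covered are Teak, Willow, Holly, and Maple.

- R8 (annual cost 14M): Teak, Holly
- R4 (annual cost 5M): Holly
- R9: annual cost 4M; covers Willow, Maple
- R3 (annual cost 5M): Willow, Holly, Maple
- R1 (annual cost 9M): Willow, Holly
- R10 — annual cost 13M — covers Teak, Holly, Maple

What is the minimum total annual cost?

The greedy cost-per-new-station heuristic would pick R3 and R10 for 18, but a cheaper cover exists.
Choose R9 and R10: together they cover Teak, Willow, Holly, Maple — every station.
Total annual cost: 4 + 13 = 17.
No cover costs less than 17.

17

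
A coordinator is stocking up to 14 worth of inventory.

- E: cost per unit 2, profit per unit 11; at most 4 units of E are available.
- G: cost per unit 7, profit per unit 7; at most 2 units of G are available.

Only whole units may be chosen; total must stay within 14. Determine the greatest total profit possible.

Take 4×E: cost 8 ≤ 14, profit 4·11 = 44.
E has the best ratio (11/2) and is taken to its limit of 4; remaining capacity is filled optimally with the others.

44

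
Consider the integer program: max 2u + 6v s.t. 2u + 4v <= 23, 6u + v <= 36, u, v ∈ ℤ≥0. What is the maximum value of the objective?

32

(u,v)=(1,5): 2·1+4·5=22≤23, 6·1+1·5=11≤36, objective 32.
(u,v)=(0,5): 2·0+4·5=20≤23, 6·0+1·5=5≤36, objective 30.
(u,v)=(2,4): 2·2+4·4=20≤23, 6·2+1·4=16≤36, objective 28.
(u,v)=(1,4): 2·1+4·4=18≤23, 6·1+1·4=10≤36, objective 26.
Maximum is 32 at (u,v)=(1,5).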